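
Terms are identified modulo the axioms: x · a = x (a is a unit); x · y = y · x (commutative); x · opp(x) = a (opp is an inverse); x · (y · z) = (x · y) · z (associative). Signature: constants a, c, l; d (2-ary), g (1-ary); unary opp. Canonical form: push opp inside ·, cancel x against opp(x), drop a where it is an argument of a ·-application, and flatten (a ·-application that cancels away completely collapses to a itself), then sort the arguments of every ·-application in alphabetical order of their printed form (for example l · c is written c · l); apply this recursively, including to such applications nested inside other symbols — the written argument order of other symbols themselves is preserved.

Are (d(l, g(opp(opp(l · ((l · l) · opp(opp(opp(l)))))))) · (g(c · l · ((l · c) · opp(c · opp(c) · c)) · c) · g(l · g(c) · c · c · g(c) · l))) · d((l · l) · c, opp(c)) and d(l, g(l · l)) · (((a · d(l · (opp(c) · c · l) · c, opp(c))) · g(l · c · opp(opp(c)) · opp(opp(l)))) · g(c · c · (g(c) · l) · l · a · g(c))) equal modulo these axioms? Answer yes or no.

Left:  (d(l, g(opp(opp(l · ((l · l) · opp(opp(opp(l)))))))) · (g(c · l · ((l · c) · opp(c · opp(c) · c)) · c) · g(l · g(c) · c · c · g(c) · l))) · d((l · l) · c, opp(c))
  Push opp inside:  distribute opp over · and collapse double opp
  Collect:  d(l, g(l · l)) · g(c · c · l · l) · g(c · c · g(c) · g(c) · l · l) · d(c · l · l, opp(c))
  Order the arguments:  d(c · l · l, opp(c)) · d(l, g(l · l)) · g(c · c · g(c) · g(c) · l · l) · g(c · c · l · l)
Right:  d(l, g(l · l)) · (((a · d(l · (opp(c) · c · l) · c, opp(c))) · g(l · c · opp(opp(c)) · opp(opp(l)))) · g(c · c · (g(c) · l) · l · a · g(c)))
  Push opp inside:  distribute opp over · and collapse double opp
  Collect terms:  d(l, g(l · l)) · d(c · l · l, opp(c)) · g(c · c · l · l) · g(c · c · g(c) · g(c) · l · l)
  Sort arguments:  d(c · l · l, opp(c)) · d(l, g(l · l)) · g(c · c · g(c) · g(c) · l · l) · g(c · c · l · l)

Answer: yes — both canonical forms are d(c · l · l, opp(c)) · d(l, g(l · l)) · g(c · c · g(c) · g(c) · l · l) · g(c · c · l · l)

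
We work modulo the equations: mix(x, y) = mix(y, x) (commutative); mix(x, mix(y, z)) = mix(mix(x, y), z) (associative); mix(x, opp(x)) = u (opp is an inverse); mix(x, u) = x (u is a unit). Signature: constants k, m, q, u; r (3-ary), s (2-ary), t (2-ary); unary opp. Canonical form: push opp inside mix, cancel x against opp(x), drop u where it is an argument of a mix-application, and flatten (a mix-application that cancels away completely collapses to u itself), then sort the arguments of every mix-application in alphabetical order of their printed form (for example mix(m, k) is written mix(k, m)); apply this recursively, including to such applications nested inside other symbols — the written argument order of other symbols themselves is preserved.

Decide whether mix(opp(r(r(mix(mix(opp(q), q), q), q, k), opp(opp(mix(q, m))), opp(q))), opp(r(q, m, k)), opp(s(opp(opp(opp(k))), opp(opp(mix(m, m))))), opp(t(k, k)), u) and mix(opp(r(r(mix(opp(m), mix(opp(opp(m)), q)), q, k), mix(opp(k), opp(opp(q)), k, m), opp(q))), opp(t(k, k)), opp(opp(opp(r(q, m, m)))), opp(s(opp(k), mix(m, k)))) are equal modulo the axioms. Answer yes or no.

Left:  mix(opp(r(r(mix(mix(opp(q), q), q), q, k), opp(opp(mix(q, m))), opp(q))), opp(r(q, m, k)), opp(s(opp(opp(opp(k))), opp(opp(mix(m, m))))), opp(t(k, k)), u)
  Push opp inside:  distribute opp over mix and collapse double opp
  Collect terms:  mix(opp(r(r(q, q, k), mix(m, q), opp(q))), opp(r(q, m, k)), opp(s(opp(k), mix(m, m))), opp(t(k, k)))
  Sort arguments:  mix(opp(r(q, m, k)), opp(r(r(q, q, k), mix(m, q), opp(q))), opp(s(opp(k), mix(m, m))), opp(t(k, k)))
Right:  mix(opp(r(r(mix(opp(m), mix(opp(opp(m)), q)), q, k), mix(opp(k), opp(opp(q)), k, m), opp(q))), opp(t(k, k)), opp(opp(opp(r(q, m, m)))), opp(s(opp(k), mix(m, k))))
  Push opp inside:  distribute opp over mix and collapse double opp
  Combine occurrences:  mix(opp(r(r(q, q, k), mix(m, q), opp(q))), opp(t(k, k)), opp(r(q, m, m)), opp(s(opp(k), mix(k, m))))
  Sort arguments:  mix(opp(r(q, m, m)), opp(r(r(q, q, k), mix(m, q), opp(q))), opp(s(opp(k), mix(k, m))), opp(t(k, k)))

Answer: no — mix(opp(r(q, m, k)), opp(r(r(q, q, k), mix(m, q), opp(q))), opp(s(opp(k), mix(m, m))), opp(t(k, k))) vs mix(opp(r(q, m, m)), opp(r(r(q, q, k), mix(m, q), opp(q))), opp(s(opp(k), mix(k, m))), opp(t(k, k)))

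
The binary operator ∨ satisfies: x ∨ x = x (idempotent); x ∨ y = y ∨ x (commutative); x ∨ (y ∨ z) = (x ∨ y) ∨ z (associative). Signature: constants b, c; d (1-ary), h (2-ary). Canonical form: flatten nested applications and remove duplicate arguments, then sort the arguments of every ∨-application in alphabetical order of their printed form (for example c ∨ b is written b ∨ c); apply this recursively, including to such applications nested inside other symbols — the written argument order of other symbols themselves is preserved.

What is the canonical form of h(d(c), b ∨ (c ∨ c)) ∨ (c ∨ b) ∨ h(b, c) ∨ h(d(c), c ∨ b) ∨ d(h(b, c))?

Flatten:  h(d(c), b ∨ (c ∨ c)) ∨ c ∨ b ∨ h(b, c) ∨ h(d(c), c ∨ b) ∨ d(h(b, c))
Simplify inside:  h(d(c), b ∨ (c ∨ c))  →  h(d(c), b ∨ c)
Canonicalize subterm:  h(d(c), c ∨ b)  →  h(d(c), b ∨ c)
Idempotence:  drop duplicate h(d(c), b ∨ c)
Sort:  b ∨ c ∨ d(h(b, c)) ∨ h(b, c) ∨ h(d(c), b ∨ c)

Answer: b ∨ c ∨ d(h(b, c)) ∨ h(b, c) ∨ h(d(c), b ∨ c)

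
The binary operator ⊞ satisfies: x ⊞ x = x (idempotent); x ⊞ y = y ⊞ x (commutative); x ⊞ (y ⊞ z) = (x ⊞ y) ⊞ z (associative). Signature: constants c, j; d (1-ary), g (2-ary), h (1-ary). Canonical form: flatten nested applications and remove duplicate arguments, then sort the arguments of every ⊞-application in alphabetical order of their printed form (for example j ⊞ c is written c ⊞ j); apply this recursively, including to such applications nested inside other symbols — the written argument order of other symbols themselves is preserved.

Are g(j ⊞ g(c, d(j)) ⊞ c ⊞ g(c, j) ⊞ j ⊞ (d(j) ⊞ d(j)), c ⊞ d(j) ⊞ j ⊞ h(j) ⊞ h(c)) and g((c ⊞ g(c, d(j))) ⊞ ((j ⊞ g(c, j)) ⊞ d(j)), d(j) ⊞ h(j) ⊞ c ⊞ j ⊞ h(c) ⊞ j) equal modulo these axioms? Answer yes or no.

Left:  g(j ⊞ g(c, d(j)) ⊞ c ⊞ g(c, j) ⊞ j ⊞ (d(j) ⊞ d(j)), c ⊞ d(j) ⊞ j ⊞ h(j) ⊞ h(c))
  Work inside:  j ⊞ g(c, d(j)) ⊞ c ⊞ g(c, j) ⊞ j ⊞ (d(j) ⊞ d(j))
  Flatten:  j ⊞ g(c, d(j)) ⊞ c ⊞ g(c, j) ⊞ j ⊞ d(j) ⊞ d(j)
  Deduplicate:  drop duplicate j, d(j)
  Sort arguments:  c ⊞ d(j) ⊞ g(c, d(j)) ⊞ g(c, j) ⊞ j
  Reassemble:  g(c ⊞ d(j) ⊞ g(c, d(j)) ⊞ g(c, j) ⊞ j, c ⊞ d(j) ⊞ h(c) ⊞ h(j) ⊞ j)
Right:  g((c ⊞ g(c, d(j))) ⊞ ((j ⊞ g(c, j)) ⊞ d(j)), d(j) ⊞ h(j) ⊞ c ⊞ j ⊞ h(c) ⊞ j)
  Work inside:  (c ⊞ g(c, d(j))) ⊞ ((j ⊞ g(c, j)) ⊞ d(j))
  Merge nested applications:  c ⊞ g(c, d(j)) ⊞ j ⊞ g(c, j) ⊞ d(j)
  Sort:  c ⊞ d(j) ⊞ g(c, d(j)) ⊞ g(c, j) ⊞ j
  Reassemble:  g(c ⊞ d(j) ⊞ g(c, d(j)) ⊞ g(c, j) ⊞ j, c ⊞ d(j) ⊞ h(c) ⊞ h(j) ⊞ j)

Answer: yes — both canonical forms are g(c ⊞ d(j) ⊞ g(c, d(j)) ⊞ g(c, j) ⊞ j, c ⊞ d(j) ⊞ h(c) ⊞ h(j) ⊞ j)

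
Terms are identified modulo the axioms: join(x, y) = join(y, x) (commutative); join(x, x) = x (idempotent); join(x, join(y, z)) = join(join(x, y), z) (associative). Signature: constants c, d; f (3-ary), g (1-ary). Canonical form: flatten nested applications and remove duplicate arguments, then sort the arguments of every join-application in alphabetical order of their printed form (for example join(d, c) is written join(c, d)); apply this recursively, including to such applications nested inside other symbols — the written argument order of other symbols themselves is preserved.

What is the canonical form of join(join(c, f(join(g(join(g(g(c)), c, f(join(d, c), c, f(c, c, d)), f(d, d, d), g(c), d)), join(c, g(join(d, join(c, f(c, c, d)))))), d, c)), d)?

Answer: join(c, d, f(join(c, g(join(c, d, f(c, c, d))), g(join(c, d, f(d, d, d), f(join(c, d), c, f(c, c, d)), g(c), g(g(c))))), d, c))

Derivation:
Merge nested applications:  join(c, f(join(g(join(g(g(c)), c, f(join(d, c), c, f(c, c, d)), f(d, d, d), g(c), d)), join(c, g(join(d, join(c, f(c, c, d)))))), d, c), d)
Inside:  f(join(g(join(g(g(c)), c, f(join(d, c), c, f(c, c, d)), f(d, d, d), g(c), d)), join(c, g(join(d, join(c, f(c, c, d)))))), d, c)  →  f(join(c, g(join(c, d, f(c, c, d))), g(join(c, d, f(d, d, d), f(join(c, d), c, f(c, c, d)), g(c), g(g(c))))), d, c)
Sort:  join(c, d, f(join(c, g(join(c, d, f(c, c, d))), g(join(c, d, f(d, d, d), f(join(c, d), c, f(c, c, d)), g(c), g(g(c))))), d, c))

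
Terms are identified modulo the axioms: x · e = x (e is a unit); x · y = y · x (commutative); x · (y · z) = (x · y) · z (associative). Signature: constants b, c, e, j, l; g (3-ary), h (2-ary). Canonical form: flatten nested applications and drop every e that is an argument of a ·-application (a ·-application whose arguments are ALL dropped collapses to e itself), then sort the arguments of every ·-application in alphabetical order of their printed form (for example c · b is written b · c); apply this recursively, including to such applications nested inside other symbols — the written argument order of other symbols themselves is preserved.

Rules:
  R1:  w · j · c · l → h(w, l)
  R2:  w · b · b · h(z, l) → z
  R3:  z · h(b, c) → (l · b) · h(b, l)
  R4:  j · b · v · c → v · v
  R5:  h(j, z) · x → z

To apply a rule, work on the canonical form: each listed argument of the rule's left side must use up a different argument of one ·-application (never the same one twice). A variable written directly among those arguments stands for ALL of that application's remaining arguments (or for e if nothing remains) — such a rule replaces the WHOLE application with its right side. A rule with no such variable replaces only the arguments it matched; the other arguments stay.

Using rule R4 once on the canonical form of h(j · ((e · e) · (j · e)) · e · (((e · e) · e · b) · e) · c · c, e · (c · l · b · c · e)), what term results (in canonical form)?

Answer: h(c · c · j · j, b · c · c · l)

Derivation:
Canonical form:  h(b · c · c · j · j, b · c · c · l)
Apply R4:  consuming b, c, j;  v := c · j
Every leftover argument binds to the variable; the entire application is replaced.
Giving:  h(c · c · j · j, b · c · c · l)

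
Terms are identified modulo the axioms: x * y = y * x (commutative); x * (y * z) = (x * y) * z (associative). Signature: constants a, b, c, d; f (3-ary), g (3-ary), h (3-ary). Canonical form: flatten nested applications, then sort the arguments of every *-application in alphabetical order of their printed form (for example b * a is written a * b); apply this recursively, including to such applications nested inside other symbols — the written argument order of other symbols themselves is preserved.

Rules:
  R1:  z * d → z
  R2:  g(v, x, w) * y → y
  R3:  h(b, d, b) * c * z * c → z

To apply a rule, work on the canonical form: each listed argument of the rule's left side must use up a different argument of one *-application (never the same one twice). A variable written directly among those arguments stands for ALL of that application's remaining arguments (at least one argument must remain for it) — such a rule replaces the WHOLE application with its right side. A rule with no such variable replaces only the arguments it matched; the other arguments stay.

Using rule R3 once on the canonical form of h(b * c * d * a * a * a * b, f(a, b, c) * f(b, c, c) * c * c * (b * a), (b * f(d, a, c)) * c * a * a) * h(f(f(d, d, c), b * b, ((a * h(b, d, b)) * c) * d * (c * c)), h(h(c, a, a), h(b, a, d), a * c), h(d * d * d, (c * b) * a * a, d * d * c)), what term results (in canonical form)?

Answer: h(a * a * a * b * b * c * d, a * b * c * c * f(a, b, c) * f(b, c, c), a * a * b * c * f(d, a, c)) * h(f(f(d, d, c), b * b, a * c * d), h(h(c, a, a), h(b, a, d), a * c), h(d * d * d, a * a * b * c, c * d * d))

Derivation:
Canonical form:  h(a * a * a * b * b * c * d, a * b * c * c * f(a, b, c) * f(b, c, c), a * a * b * c * f(d, a, c)) * h(f(f(d, d, c), b * b, a * c * c * c * d * h(b, d, b)), h(h(c, a, a), h(b, a, d), a * c), h(d * d * d, a * a * b * c, c * d * d))
Match R3:  consume c, c, h(b, d, b);  z := a * c * d
The variable takes the whole remainder — replace the entire application.
New term:  h(a * a * a * b * b * c * d, a * b * c * c * f(a, b, c) * f(b, c, c), a * a * b * c * f(d, a, c)) * h(f(f(d, d, c), b * b, a * c * d), h(h(c, a, a), h(b, a, d), a * c), h(d * d * d, a * a * b * c, c * d * d))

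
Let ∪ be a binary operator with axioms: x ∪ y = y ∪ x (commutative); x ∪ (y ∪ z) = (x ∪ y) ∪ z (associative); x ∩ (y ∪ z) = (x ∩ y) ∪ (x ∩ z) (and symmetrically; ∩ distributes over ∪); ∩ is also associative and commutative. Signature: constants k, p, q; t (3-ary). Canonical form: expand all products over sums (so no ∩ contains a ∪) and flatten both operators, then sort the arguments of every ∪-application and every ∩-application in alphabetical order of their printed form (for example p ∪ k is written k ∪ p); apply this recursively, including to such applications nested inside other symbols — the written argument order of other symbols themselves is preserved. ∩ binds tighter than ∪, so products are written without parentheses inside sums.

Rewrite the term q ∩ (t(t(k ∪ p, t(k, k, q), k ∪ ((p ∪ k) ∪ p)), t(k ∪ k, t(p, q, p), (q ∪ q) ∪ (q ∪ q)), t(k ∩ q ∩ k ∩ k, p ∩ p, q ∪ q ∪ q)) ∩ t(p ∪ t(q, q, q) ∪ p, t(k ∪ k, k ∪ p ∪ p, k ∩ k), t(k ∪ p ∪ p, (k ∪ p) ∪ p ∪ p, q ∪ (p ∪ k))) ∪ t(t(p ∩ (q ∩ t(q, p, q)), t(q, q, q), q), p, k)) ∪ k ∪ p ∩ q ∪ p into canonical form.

Answer: k ∪ p ∪ p ∩ q ∪ q ∩ t(p ∪ p ∪ t(q, q, q), t(k ∪ k, k ∪ p ∪ p, k ∩ k), t(k ∪ p ∪ p, k ∪ p ∪ p ∪ p, k ∪ p ∪ q)) ∩ t(t(k ∪ p, t(k, k, q), k ∪ k ∪ p ∪ p), t(k ∪ k, t(p, q, p), q ∪ q ∪ q ∪ q), t(k ∩ k ∩ k ∩ q, p ∩ p, q ∪ q ∪ q)) ∪ q ∩ t(t(p ∩ q ∩ t(q, p, q), t(q, q, q), q), p, k)

Derivation:
Expand:  q ∩ t(p ∪ p ∪ t(q, q, q), t(k ∪ k, k ∪ p ∪ p, k ∩ k), t(k ∪ p ∪ p, k ∪ p ∪ p ∪ p, k ∪ p ∪ q)) ∩ t(t(k ∪ p, t(k, k, q), k ∪ k ∪ p ∪ p), t(k ∪ k, t(p, q, p), q ∪ q ∪ q ∪ q), t(k ∩ k ∩ k ∩ q, p ∩ p, q ∪ q ∪ q)) ∪ q ∩ t(t(p ∩ q ∩ t(q, p, q), t(q, q, q), q), p, k) ∪ k ∪ p ∩ q ∪ p
Sort arguments:  k ∪ p ∪ p ∩ q ∪ q ∩ t(p ∪ p ∪ t(q, q, q), t(k ∪ k, k ∪ p ∪ p, k ∩ k), t(k ∪ p ∪ p, k ∪ p ∪ p ∪ p, k ∪ p ∪ q)) ∩ t(t(k ∪ p, t(k, k, q), k ∪ k ∪ p ∪ p), t(k ∪ k, t(p, q, p), q ∪ q ∪ q ∪ q), t(k ∩ k ∩ k ∩ q, p ∩ p, q ∪ q ∪ q)) ∪ q ∩ t(t(p ∩ q ∩ t(q, p, q), t(q, q, q), q), p, k)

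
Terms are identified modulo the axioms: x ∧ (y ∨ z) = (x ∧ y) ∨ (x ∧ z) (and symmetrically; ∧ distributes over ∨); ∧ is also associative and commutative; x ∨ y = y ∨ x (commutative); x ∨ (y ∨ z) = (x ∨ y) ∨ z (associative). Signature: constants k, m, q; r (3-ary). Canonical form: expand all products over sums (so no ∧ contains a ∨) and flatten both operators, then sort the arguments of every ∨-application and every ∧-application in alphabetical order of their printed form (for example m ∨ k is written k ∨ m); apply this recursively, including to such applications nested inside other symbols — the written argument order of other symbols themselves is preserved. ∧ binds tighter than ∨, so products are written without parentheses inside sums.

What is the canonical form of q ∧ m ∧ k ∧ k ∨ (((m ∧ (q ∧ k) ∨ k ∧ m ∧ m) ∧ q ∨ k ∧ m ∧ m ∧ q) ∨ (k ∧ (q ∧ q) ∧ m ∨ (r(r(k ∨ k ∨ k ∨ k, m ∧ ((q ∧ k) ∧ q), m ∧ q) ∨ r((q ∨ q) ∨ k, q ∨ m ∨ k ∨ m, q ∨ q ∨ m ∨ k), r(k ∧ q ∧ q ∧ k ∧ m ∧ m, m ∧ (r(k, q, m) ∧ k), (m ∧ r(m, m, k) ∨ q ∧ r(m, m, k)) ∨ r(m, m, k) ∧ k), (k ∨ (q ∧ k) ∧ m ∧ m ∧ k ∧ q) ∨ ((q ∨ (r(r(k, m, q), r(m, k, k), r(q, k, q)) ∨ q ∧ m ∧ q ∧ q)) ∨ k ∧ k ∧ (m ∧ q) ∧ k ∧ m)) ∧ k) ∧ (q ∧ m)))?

Answer: k ∧ k ∧ m ∧ q ∨ k ∧ m ∧ m ∧ q ∨ k ∧ m ∧ m ∧ q ∨ k ∧ m ∧ q ∧ q ∨ k ∧ m ∧ q ∧ q ∨ k ∧ m ∧ q ∧ r(r(k ∨ k ∨ k ∨ k, k ∧ m ∧ q ∧ q, m ∧ q) ∨ r(k ∨ q ∨ q, k ∨ m ∨ m ∨ q, k ∨ m ∨ q ∨ q), r(k ∧ k ∧ m ∧ m ∧ q ∧ q, k ∧ m ∧ r(k, q, m), k ∧ r(m, m, k) ∨ m ∧ r(m, m, k) ∨ q ∧ r(m, m, k)), k ∨ k ∧ k ∧ k ∧ m ∧ m ∧ q ∨ k ∧ k ∧ m ∧ m ∧ q ∧ q ∨ m ∧ q ∧ q ∧ q ∨ q ∨ r(r(k, m, q), r(m, k, k), r(q, k, q)))

Derivation:
Expand:  k ∧ k ∧ m ∧ q ∨ k ∧ m ∧ q ∧ q ∨ k ∧ m ∧ m ∧ q ∨ k ∧ m ∧ m ∧ q ∨ k ∧ m ∧ q ∧ q ∨ k ∧ m ∧ q ∧ r(r(k ∨ k ∨ k ∨ k, k ∧ m ∧ q ∧ q, m ∧ q) ∨ r(k ∨ q ∨ q, k ∨ m ∨ m ∨ q, k ∨ m ∨ q ∨ q), r(k ∧ k ∧ m ∧ m ∧ q ∧ q, k ∧ m ∧ r(k, q, m), k ∧ r(m, m, k) ∨ m ∧ r(m, m, k) ∨ q ∧ r(m, m, k)), k ∨ k ∧ k ∧ k ∧ m ∧ m ∧ q ∨ k ∧ k ∧ m ∧ m ∧ q ∧ q ∨ m ∧ q ∧ q ∧ q ∨ q ∨ r(r(k, m, q), r(m, k, k), r(q, k, q)))
Sort arguments:  k ∧ k ∧ m ∧ q ∨ k ∧ m ∧ m ∧ q ∨ k ∧ m ∧ m ∧ q ∨ k ∧ m ∧ q ∧ q ∨ k ∧ m ∧ q ∧ q ∨ k ∧ m ∧ q ∧ r(r(k ∨ k ∨ k ∨ k, k ∧ m ∧ q ∧ q, m ∧ q) ∨ r(k ∨ q ∨ q, k ∨ m ∨ m ∨ q, k ∨ m ∨ q ∨ q), r(k ∧ k ∧ m ∧ m ∧ q ∧ q, k ∧ m ∧ r(k, q, m), k ∧ r(m, m, k) ∨ m ∧ r(m, m, k) ∨ q ∧ r(m, m, k)), k ∨ k ∧ k ∧ k ∧ m ∧ m ∧ q ∨ k ∧ k ∧ m ∧ m ∧ q ∧ q ∨ m ∧ q ∧ q ∧ q ∨ q ∨ r(r(k, m, q), r(m, k, k), r(q, k, q)))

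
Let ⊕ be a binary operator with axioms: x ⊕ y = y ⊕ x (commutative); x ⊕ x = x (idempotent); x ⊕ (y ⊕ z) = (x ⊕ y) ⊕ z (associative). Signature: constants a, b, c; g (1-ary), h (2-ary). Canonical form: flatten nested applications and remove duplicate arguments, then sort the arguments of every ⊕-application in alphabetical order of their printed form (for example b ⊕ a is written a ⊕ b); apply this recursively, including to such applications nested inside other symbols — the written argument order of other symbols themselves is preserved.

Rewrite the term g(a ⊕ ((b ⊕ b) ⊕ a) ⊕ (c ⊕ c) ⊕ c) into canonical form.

Answer: g(a ⊕ b ⊕ c)

Derivation:
Focus inside:  a ⊕ ((b ⊕ b) ⊕ a) ⊕ (c ⊕ c) ⊕ c
Un-nest:  a ⊕ b ⊕ b ⊕ a ⊕ c ⊕ c ⊕ c
Deduplicate:  drop duplicate b, a, c, c
Sort:  a ⊕ b ⊕ c
Rebuild:  g(a ⊕ b ⊕ c)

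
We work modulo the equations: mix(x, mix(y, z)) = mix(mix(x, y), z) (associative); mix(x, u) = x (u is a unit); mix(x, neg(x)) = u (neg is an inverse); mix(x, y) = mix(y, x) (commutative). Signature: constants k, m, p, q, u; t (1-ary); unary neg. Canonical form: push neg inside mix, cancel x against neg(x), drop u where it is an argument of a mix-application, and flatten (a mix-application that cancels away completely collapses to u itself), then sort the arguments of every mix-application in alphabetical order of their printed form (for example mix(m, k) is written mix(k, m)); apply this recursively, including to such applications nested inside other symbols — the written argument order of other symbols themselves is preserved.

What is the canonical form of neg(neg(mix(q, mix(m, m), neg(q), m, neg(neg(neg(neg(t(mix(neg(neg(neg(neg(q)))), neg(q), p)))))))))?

Answer: mix(m, m, m, t(p))

Derivation:
Push neg inside:  distribute neg over mix and collapse double neg
Inverses cancel:  q cancels
Combine occurrences:  mix(m, m, m, t(p))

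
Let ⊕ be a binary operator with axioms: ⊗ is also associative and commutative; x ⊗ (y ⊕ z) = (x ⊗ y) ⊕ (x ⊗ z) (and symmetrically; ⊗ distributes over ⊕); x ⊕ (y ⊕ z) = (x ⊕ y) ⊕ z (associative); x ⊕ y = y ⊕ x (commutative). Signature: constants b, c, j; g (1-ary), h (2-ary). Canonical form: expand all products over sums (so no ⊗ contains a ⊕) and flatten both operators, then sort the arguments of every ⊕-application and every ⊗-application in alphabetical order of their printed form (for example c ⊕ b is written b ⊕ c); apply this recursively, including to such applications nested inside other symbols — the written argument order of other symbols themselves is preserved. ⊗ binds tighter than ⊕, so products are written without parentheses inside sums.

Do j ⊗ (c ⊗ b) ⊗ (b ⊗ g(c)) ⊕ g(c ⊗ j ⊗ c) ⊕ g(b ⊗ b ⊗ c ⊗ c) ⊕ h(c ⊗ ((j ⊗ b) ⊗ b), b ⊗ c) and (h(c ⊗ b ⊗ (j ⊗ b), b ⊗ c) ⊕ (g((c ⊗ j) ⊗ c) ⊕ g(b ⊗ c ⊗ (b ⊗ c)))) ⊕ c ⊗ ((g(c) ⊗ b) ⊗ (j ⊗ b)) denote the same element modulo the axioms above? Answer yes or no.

Left:  j ⊗ (c ⊗ b) ⊗ (b ⊗ g(c)) ⊕ g(c ⊗ j ⊗ c) ⊕ g(b ⊗ b ⊗ c ⊗ c) ⊕ h(c ⊗ ((j ⊗ b) ⊗ b), b ⊗ c)
  Merge nested applications:  b ⊗ b ⊗ c ⊗ g(c) ⊗ j ⊕ g(c ⊗ c ⊗ j) ⊕ g(b ⊗ b ⊗ c ⊗ c) ⊕ h(b ⊗ b ⊗ c ⊗ j, b ⊗ c)
  Order the arguments:  b ⊗ b ⊗ c ⊗ g(c) ⊗ j ⊕ g(b ⊗ b ⊗ c ⊗ c) ⊕ g(c ⊗ c ⊗ j) ⊕ h(b ⊗ b ⊗ c ⊗ j, b ⊗ c)
Right:  (h(c ⊗ b ⊗ (j ⊗ b), b ⊗ c) ⊕ (g((c ⊗ j) ⊗ c) ⊕ g(b ⊗ c ⊗ (b ⊗ c)))) ⊕ c ⊗ ((g(c) ⊗ b) ⊗ (j ⊗ b))
  Merge nested applications:  h(b ⊗ b ⊗ c ⊗ j, b ⊗ c) ⊕ g(c ⊗ c ⊗ j) ⊕ g(b ⊗ b ⊗ c ⊗ c) ⊕ b ⊗ b ⊗ c ⊗ g(c) ⊗ j
  Sort arguments:  b ⊗ b ⊗ c ⊗ g(c) ⊗ j ⊕ g(b ⊗ b ⊗ c ⊗ c) ⊕ g(c ⊗ c ⊗ j) ⊕ h(b ⊗ b ⊗ c ⊗ j, b ⊗ c)

Answer: yes — both canonical forms are b ⊗ b ⊗ c ⊗ g(c) ⊗ j ⊕ g(b ⊗ b ⊗ c ⊗ c) ⊕ g(c ⊗ c ⊗ j) ⊕ h(b ⊗ b ⊗ c ⊗ j, b ⊗ c)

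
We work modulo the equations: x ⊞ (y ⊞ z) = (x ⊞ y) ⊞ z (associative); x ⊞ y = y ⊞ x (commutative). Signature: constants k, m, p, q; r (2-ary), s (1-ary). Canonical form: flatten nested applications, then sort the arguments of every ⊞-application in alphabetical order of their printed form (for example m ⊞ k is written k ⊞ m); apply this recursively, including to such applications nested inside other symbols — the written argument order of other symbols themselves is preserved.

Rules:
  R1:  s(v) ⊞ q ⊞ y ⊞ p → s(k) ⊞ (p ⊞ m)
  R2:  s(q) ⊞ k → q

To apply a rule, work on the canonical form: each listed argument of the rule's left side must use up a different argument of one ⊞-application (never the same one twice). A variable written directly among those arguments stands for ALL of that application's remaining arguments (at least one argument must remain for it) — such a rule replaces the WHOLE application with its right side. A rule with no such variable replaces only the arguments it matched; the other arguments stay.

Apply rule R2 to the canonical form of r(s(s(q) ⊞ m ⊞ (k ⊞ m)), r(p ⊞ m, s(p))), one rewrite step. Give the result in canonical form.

Answer: r(s(m ⊞ m ⊞ q), r(m ⊞ p, s(p)))

Derivation:
Canonical form:  r(s(k ⊞ m ⊞ m ⊞ s(q)), r(m ⊞ p, s(p)))
Apply R2:  consuming k, s(q)
Result:  r(s(m ⊞ m ⊞ q), r(m ⊞ p, s(p)))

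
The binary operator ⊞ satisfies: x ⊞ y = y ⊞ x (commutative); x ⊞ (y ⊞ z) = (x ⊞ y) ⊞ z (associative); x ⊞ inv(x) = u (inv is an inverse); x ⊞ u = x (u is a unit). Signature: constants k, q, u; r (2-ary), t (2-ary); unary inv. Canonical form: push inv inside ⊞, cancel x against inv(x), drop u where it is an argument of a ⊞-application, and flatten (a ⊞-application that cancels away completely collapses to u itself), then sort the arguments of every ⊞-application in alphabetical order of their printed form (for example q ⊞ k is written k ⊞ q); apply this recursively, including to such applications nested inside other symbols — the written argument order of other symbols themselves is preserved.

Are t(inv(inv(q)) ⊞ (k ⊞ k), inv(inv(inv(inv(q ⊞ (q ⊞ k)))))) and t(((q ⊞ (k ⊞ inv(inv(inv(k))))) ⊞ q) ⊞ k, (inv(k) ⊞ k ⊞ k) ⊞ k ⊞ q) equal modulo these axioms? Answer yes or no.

Answer: no — t(k ⊞ k ⊞ q, k ⊞ q ⊞ q) vs t(k ⊞ q ⊞ q, k ⊞ k ⊞ q)

Derivation:
Left:  t(inv(inv(q)) ⊞ (k ⊞ k), inv(inv(inv(inv(q ⊞ (q ⊞ k))))))
  Work inside:  inv(inv(q)) ⊞ (k ⊞ k)
  Push inv inside:  distribute inv over ⊞ and collapse double inv
  Collect:  q ⊞ k ⊞ k
  Sort arguments:  k ⊞ k ⊞ q
  Reassemble:  t(k ⊞ k ⊞ q, k ⊞ q ⊞ q)
Right:  t(((q ⊞ (k ⊞ inv(inv(inv(k))))) ⊞ q) ⊞ k, (inv(k) ⊞ k ⊞ k) ⊞ k ⊞ q)
  Work inside:  ((q ⊞ (k ⊞ inv(inv(inv(k))))) ⊞ q) ⊞ k
  Push inv inside:  distribute inv over ⊞ and collapse double inv
  Collect terms:  q ⊞ q ⊞ k
  Sort arguments:  k ⊞ q ⊞ q
  Put back:  t(k ⊞ q ⊞ q, k ⊞ k ⊞ q)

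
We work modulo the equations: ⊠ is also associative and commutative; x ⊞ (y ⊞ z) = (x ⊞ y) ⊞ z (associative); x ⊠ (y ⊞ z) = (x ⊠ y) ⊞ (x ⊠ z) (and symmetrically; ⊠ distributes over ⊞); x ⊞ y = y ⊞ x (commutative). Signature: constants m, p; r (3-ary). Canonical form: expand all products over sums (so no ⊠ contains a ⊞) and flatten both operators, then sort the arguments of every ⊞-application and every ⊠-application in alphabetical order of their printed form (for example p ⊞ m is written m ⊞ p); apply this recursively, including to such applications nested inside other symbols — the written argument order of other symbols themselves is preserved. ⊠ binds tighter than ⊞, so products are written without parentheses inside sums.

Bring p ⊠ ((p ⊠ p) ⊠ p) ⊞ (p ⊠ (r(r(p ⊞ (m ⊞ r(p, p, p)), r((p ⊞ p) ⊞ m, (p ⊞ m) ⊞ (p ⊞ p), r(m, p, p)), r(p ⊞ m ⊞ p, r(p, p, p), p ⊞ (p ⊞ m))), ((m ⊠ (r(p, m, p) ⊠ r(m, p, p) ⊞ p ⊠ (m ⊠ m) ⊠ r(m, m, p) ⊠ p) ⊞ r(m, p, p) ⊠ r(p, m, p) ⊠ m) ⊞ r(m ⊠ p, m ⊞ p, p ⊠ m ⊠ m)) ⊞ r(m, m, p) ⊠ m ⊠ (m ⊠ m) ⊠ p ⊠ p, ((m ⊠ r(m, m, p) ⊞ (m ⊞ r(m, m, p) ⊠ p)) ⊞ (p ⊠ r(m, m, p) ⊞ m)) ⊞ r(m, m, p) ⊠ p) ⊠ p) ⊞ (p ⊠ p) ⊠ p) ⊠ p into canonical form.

Distribute:  p ⊠ p ⊠ p ⊠ p ⊞ p ⊠ p ⊠ p ⊠ r(r(m ⊞ p ⊞ r(p, p, p), r(m ⊞ p ⊞ p, m ⊞ p ⊞ p ⊞ p, r(m, p, p)), r(m ⊞ p ⊞ p, r(p, p, p), m ⊞ p ⊞ p)), m ⊠ m ⊠ m ⊠ p ⊠ p ⊠ r(m, m, p) ⊞ m ⊠ m ⊠ m ⊠ p ⊠ p ⊠ r(m, m, p) ⊞ m ⊠ r(m, p, p) ⊠ r(p, m, p) ⊞ m ⊠ r(m, p, p) ⊠ r(p, m, p) ⊞ r(m ⊠ p, m ⊞ p, m ⊠ m ⊠ p), m ⊞ m ⊞ m ⊠ r(m, m, p) ⊞ p ⊠ r(m, m, p) ⊞ p ⊠ r(m, m, p) ⊞ p ⊠ r(m, m, p)) ⊞ p ⊠ p ⊠ p ⊠ p
Sort arguments:  p ⊠ p ⊠ p ⊠ p ⊞ p ⊠ p ⊠ p ⊠ p ⊞ p ⊠ p ⊠ p ⊠ r(r(m ⊞ p ⊞ r(p, p, p), r(m ⊞ p ⊞ p, m ⊞ p ⊞ p ⊞ p, r(m, p, p)), r(m ⊞ p ⊞ p, r(p, p, p), m ⊞ p ⊞ p)), m ⊠ m ⊠ m ⊠ p ⊠ p ⊠ r(m, m, p) ⊞ m ⊠ m ⊠ m ⊠ p ⊠ p ⊠ r(m, m, p) ⊞ m ⊠ r(m, p, p) ⊠ r(p, m, p) ⊞ m ⊠ r(m, p, p) ⊠ r(p, m, p) ⊞ r(m ⊠ p, m ⊞ p, m ⊠ m ⊠ p), m ⊞ m ⊞ m ⊠ r(m, m, p) ⊞ p ⊠ r(m, m, p) ⊞ p ⊠ r(m, m, p) ⊞ p ⊠ r(m, m, p))

Answer: p ⊠ p ⊠ p ⊠ p ⊞ p ⊠ p ⊠ p ⊠ p ⊞ p ⊠ p ⊠ p ⊠ r(r(m ⊞ p ⊞ r(p, p, p), r(m ⊞ p ⊞ p, m ⊞ p ⊞ p ⊞ p, r(m, p, p)), r(m ⊞ p ⊞ p, r(p, p, p), m ⊞ p ⊞ p)), m ⊠ m ⊠ m ⊠ p ⊠ p ⊠ r(m, m, p) ⊞ m ⊠ m ⊠ m ⊠ p ⊠ p ⊠ r(m, m, p) ⊞ m ⊠ r(m, p, p) ⊠ r(p, m, p) ⊞ m ⊠ r(m, p, p) ⊠ r(p, m, p) ⊞ r(m ⊠ p, m ⊞ p, m ⊠ m ⊠ p), m ⊞ m ⊞ m ⊠ r(m, m, p) ⊞ p ⊠ r(m, m, p) ⊞ p ⊠ r(m, m, p) ⊞ p ⊠ r(m, m, p))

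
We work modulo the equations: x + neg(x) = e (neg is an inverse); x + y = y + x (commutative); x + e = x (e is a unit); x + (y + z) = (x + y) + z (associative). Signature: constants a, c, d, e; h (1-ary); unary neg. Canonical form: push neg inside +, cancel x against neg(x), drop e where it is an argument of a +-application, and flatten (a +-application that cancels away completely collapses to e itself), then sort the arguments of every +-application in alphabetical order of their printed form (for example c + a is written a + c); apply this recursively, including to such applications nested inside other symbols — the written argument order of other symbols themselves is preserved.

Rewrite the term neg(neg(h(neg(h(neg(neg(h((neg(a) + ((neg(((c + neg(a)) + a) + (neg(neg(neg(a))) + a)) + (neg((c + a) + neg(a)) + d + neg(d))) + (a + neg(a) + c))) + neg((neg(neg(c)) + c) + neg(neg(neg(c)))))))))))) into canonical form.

Answer: h(neg(h(h(neg(a) + neg(c) + neg(c)))))

Derivation:
Push neg inside:  distribute neg over + and collapse double neg
Collect terms:  h(neg(h(h(neg(a) + neg(c) + neg(c)))))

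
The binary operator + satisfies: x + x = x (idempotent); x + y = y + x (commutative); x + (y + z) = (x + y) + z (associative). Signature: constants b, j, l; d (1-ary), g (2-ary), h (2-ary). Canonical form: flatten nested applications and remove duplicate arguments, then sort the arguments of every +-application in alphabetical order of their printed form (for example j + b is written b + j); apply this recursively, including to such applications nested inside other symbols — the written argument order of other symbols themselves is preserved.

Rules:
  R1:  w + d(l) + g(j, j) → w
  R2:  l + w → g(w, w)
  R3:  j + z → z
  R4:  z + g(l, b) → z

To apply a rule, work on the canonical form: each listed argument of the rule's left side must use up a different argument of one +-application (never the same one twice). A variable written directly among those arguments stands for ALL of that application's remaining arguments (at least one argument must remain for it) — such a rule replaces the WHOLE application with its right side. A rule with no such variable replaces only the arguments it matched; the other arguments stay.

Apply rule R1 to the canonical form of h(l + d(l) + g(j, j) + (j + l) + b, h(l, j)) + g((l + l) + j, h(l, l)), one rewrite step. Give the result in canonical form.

Canonical form:  g(j + l, h(l, l)) + h(b + d(l) + g(j, j) + j + l, h(l, j))
R1 matches:  uses d(l), g(j, j);  w := b + j + l
The extension variable absorbs all remaining arguments, so the whole application is rewritten.
Giving:  g(j + l, h(l, l)) + h(b + j + l, h(l, j))

Answer: g(j + l, h(l, l)) + h(b + j + l, h(l, j))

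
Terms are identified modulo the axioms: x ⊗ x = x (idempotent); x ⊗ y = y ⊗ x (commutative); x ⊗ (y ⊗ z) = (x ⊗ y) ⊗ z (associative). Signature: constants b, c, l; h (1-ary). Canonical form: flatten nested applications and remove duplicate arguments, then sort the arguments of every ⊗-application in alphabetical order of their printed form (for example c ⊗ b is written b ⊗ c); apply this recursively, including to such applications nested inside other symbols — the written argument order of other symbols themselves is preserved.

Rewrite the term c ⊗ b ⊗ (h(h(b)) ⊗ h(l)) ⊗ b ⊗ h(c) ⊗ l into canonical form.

Merge nested applications:  c ⊗ b ⊗ h(h(b)) ⊗ h(l) ⊗ b ⊗ h(c) ⊗ l
Idempotence:  drop duplicate b
Sort:  b ⊗ c ⊗ h(c) ⊗ h(h(b)) ⊗ h(l) ⊗ l

Answer: b ⊗ c ⊗ h(c) ⊗ h(h(b)) ⊗ h(l) ⊗ l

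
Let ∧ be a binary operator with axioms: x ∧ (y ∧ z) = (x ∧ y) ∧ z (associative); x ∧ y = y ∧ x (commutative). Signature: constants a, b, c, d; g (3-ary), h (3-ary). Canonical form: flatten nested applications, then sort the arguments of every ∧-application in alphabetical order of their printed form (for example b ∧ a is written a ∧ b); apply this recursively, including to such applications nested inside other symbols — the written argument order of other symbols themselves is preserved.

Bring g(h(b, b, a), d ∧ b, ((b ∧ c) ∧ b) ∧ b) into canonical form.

Focus inside:  ((b ∧ c) ∧ b) ∧ b
Merge nested applications:  b ∧ c ∧ b ∧ b
Sort arguments:  b ∧ b ∧ b ∧ c
Put back:  g(h(b, b, a), b ∧ d, b ∧ b ∧ b ∧ c)

Answer: g(h(b, b, a), b ∧ d, b ∧ b ∧ b ∧ c)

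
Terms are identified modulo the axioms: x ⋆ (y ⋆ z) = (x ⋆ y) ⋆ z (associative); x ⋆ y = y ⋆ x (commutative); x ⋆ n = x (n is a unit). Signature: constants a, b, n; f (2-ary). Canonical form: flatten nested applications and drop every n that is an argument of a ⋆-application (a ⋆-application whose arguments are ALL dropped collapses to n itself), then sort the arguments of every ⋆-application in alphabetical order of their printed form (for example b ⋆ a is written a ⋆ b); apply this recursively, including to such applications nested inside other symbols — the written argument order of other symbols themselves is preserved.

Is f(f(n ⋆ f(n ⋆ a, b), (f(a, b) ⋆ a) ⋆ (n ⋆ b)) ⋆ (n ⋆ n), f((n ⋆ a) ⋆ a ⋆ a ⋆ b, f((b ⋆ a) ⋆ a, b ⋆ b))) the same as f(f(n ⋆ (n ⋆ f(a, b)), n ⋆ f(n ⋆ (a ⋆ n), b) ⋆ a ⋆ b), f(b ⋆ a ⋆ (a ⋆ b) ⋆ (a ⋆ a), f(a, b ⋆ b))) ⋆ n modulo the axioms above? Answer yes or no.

Answer: no — f(f(f(a, b), a ⋆ b ⋆ f(a, b)), f(a ⋆ a ⋆ a ⋆ b, f(a ⋆ a ⋆ b, b ⋆ b))) vs f(f(f(a, b), a ⋆ b ⋆ f(a, b)), f(a ⋆ a ⋆ a ⋆ a ⋆ b ⋆ b, f(a, b ⋆ b)))

Derivation:
Left:  f(f(n ⋆ f(n ⋆ a, b), (f(a, b) ⋆ a) ⋆ (n ⋆ b)) ⋆ (n ⋆ n), f((n ⋆ a) ⋆ a ⋆ a ⋆ b, f((b ⋆ a) ⋆ a, b ⋆ b)))
  Work inside:  f(n ⋆ f(n ⋆ a, b), (f(a, b) ⋆ a) ⋆ (n ⋆ b)) ⋆ (n ⋆ n)
  Merge nested applications:  f(n ⋆ f(n ⋆ a, b), (f(a, b) ⋆ a) ⋆ (n ⋆ b)) ⋆ n ⋆ n
  Inside:  f(n ⋆ f(n ⋆ a, b), (f(a, b) ⋆ a) ⋆ (n ⋆ b))  →  f(f(a, b), a ⋆ b ⋆ f(a, b))
  Unit:  drop n (×2)
  Sort arguments:  f(f(a, b), a ⋆ b ⋆ f(a, b))
  Rebuild:  f(f(f(a, b), a ⋆ b ⋆ f(a, b)), f(a ⋆ a ⋆ a ⋆ b, f(a ⋆ a ⋆ b, b ⋆ b)))
Right:  f(f(n ⋆ (n ⋆ f(a, b)), n ⋆ f(n ⋆ (a ⋆ n), b) ⋆ a ⋆ b), f(b ⋆ a ⋆ (a ⋆ b) ⋆ (a ⋆ a), f(a, b ⋆ b))) ⋆ n
  Simplify inside:  f(f(n ⋆ (n ⋆ f(a, b)), n ⋆ f(n ⋆ (a ⋆ n), b) ⋆ a ⋆ b), f(b ⋆ a ⋆ (a ⋆ b) ⋆ (a ⋆ a), f(a, b ⋆ b)))  →  f(f(f(a, b), a ⋆ b ⋆ f(a, b)), f(a ⋆ a ⋆ a ⋆ a ⋆ b ⋆ b, f(a, b ⋆ b)))
  Units out:  drop n
  Sort:  f(f(f(a, b), a ⋆ b ⋆ f(a, b)), f(a ⋆ a ⋆ a ⋆ a ⋆ b ⋆ b, f(a, b ⋆ b)))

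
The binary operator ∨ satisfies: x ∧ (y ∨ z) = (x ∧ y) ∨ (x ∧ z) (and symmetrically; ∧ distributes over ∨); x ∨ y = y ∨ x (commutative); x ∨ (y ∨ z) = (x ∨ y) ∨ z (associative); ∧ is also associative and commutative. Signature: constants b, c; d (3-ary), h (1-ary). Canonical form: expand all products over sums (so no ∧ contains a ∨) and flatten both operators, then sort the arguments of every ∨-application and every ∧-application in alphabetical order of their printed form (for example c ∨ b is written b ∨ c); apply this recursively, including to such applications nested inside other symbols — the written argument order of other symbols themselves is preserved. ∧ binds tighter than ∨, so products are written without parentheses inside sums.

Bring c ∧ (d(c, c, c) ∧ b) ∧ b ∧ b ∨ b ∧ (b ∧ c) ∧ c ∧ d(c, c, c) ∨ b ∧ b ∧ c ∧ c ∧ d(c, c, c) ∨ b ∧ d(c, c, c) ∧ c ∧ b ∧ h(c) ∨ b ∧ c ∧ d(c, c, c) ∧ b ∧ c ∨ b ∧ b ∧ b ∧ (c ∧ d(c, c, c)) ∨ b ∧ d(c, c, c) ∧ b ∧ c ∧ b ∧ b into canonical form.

Merge nested applications:  b ∧ b ∧ b ∧ c ∧ d(c, c, c) ∨ b ∧ b ∧ c ∧ c ∧ d(c, c, c) ∨ b ∧ b ∧ c ∧ c ∧ d(c, c, c) ∨ b ∧ b ∧ c ∧ d(c, c, c) ∧ h(c) ∨ b ∧ b ∧ c ∧ c ∧ d(c, c, c) ∨ b ∧ b ∧ b ∧ c ∧ d(c, c, c) ∨ b ∧ b ∧ b ∧ b ∧ c ∧ d(c, c, c)
Sort:  b ∧ b ∧ b ∧ b ∧ c ∧ d(c, c, c) ∨ b ∧ b ∧ b ∧ c ∧ d(c, c, c) ∨ b ∧ b ∧ b ∧ c ∧ d(c, c, c) ∨ b ∧ b ∧ c ∧ c ∧ d(c, c, c) ∨ b ∧ b ∧ c ∧ c ∧ d(c, c, c) ∨ b ∧ b ∧ c ∧ c ∧ d(c, c, c) ∨ b ∧ b ∧ c ∧ d(c, c, c) ∧ h(c)

Answer: b ∧ b ∧ b ∧ b ∧ c ∧ d(c, c, c) ∨ b ∧ b ∧ b ∧ c ∧ d(c, c, c) ∨ b ∧ b ∧ b ∧ c ∧ d(c, c, c) ∨ b ∧ b ∧ c ∧ c ∧ d(c, c, c) ∨ b ∧ b ∧ c ∧ c ∧ d(c, c, c) ∨ b ∧ b ∧ c ∧ c ∧ d(c, c, c) ∨ b ∧ b ∧ c ∧ d(c, c, c) ∧ h(c)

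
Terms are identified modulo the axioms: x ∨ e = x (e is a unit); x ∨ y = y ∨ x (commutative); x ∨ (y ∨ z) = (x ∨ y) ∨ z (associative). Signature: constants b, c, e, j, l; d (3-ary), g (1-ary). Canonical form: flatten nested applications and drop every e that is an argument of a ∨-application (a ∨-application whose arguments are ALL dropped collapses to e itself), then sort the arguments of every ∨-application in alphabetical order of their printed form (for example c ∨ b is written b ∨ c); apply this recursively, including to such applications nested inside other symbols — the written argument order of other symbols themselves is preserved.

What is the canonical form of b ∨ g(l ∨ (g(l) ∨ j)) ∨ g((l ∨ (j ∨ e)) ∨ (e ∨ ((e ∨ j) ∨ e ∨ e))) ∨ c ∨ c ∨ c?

Inside:  g(l ∨ (g(l) ∨ j))  →  g(g(l) ∨ j ∨ l)
Simplify inside:  g((l ∨ (j ∨ e)) ∨ (e ∨ ((e ∨ j) ∨ e ∨ e)))  →  g(j ∨ j ∨ l)
Sort:  b ∨ c ∨ c ∨ c ∨ g(g(l) ∨ j ∨ l) ∨ g(j ∨ j ∨ l)

Answer: b ∨ c ∨ c ∨ c ∨ g(g(l) ∨ j ∨ l) ∨ g(j ∨ j ∨ l)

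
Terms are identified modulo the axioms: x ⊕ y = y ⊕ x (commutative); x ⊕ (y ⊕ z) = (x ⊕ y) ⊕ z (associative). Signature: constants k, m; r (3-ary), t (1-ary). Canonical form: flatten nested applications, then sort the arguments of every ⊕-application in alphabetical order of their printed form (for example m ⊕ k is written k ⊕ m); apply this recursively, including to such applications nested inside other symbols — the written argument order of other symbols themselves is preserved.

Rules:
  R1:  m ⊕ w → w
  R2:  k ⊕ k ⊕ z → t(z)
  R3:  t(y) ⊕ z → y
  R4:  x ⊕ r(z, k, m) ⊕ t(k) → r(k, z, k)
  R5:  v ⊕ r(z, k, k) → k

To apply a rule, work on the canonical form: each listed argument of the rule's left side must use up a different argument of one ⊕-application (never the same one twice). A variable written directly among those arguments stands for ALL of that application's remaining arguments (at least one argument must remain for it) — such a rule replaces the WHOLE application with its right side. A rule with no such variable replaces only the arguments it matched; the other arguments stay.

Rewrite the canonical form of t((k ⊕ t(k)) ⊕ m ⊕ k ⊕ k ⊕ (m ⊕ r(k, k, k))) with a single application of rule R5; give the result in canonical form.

Answer: t(k)

Derivation:
Canonical form:  t(k ⊕ k ⊕ k ⊕ m ⊕ m ⊕ r(k, k, k) ⊕ t(k))
Match R5:  consume r(k, k, k);  v := k ⊕ k ⊕ k ⊕ m ⊕ m ⊕ t(k), z := k
The extension variable absorbs all remaining arguments, so the whole application is rewritten.
New term:  t(k)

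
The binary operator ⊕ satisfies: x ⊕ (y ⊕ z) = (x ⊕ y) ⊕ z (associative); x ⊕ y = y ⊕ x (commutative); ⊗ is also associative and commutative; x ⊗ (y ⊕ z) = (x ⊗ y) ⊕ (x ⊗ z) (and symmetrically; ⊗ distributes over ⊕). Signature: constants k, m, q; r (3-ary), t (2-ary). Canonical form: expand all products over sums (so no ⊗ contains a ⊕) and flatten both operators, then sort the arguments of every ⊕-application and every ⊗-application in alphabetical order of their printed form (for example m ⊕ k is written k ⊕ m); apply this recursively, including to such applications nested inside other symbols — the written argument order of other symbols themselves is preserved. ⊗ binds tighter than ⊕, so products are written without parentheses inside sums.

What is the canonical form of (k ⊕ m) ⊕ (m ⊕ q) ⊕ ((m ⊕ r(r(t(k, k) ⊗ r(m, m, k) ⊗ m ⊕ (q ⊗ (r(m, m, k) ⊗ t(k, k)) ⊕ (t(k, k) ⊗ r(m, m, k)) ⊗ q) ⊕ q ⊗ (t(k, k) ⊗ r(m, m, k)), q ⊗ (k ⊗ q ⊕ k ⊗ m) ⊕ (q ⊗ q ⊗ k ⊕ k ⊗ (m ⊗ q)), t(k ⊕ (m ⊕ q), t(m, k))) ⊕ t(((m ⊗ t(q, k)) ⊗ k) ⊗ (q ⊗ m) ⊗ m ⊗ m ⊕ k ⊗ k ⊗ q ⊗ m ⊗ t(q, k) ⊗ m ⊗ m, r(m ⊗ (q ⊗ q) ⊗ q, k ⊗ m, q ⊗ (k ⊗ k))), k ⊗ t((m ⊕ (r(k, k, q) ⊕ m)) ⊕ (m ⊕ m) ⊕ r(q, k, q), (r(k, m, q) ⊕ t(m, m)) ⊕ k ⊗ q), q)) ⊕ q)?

Answer: k ⊕ m ⊕ m ⊕ m ⊕ q ⊕ q ⊕ r(r(m ⊗ r(m, m, k) ⊗ t(k, k) ⊕ q ⊗ r(m, m, k) ⊗ t(k, k) ⊕ q ⊗ r(m, m, k) ⊗ t(k, k) ⊕ q ⊗ r(m, m, k) ⊗ t(k, k), k ⊗ m ⊗ q ⊕ k ⊗ m ⊗ q ⊕ k ⊗ q ⊗ q ⊕ k ⊗ q ⊗ q, t(k ⊕ m ⊕ q, t(m, k))) ⊕ t(k ⊗ k ⊗ m ⊗ m ⊗ m ⊗ q ⊗ t(q, k) ⊕ k ⊗ m ⊗ m ⊗ m ⊗ m ⊗ q ⊗ t(q, k), r(m ⊗ q ⊗ q ⊗ q, k ⊗ m, k ⊗ k ⊗ q)), k ⊗ t(m ⊕ m ⊕ m ⊕ m ⊕ r(k, k, q) ⊕ r(q, k, q), k ⊗ q ⊕ r(k, m, q) ⊕ t(m, m)), q)

Derivation:
Expand:  k ⊕ m ⊕ m ⊕ q ⊕ m ⊕ r(r(m ⊗ r(m, m, k) ⊗ t(k, k) ⊕ q ⊗ r(m, m, k) ⊗ t(k, k) ⊕ q ⊗ r(m, m, k) ⊗ t(k, k) ⊕ q ⊗ r(m, m, k) ⊗ t(k, k), k ⊗ m ⊗ q ⊕ k ⊗ m ⊗ q ⊕ k ⊗ q ⊗ q ⊕ k ⊗ q ⊗ q, t(k ⊕ m ⊕ q, t(m, k))) ⊕ t(k ⊗ k ⊗ m ⊗ m ⊗ m ⊗ q ⊗ t(q, k) ⊕ k ⊗ m ⊗ m ⊗ m ⊗ m ⊗ q ⊗ t(q, k), r(m ⊗ q ⊗ q ⊗ q, k ⊗ m, k ⊗ k ⊗ q)), k ⊗ t(m ⊕ m ⊕ m ⊕ m ⊕ r(k, k, q) ⊕ r(q, k, q), k ⊗ q ⊕ r(k, m, q) ⊕ t(m, m)), q) ⊕ q
Sort:  k ⊕ m ⊕ m ⊕ m ⊕ q ⊕ q ⊕ r(r(m ⊗ r(m, m, k) ⊗ t(k, k) ⊕ q ⊗ r(m, m, k) ⊗ t(k, k) ⊕ q ⊗ r(m, m, k) ⊗ t(k, k) ⊕ q ⊗ r(m, m, k) ⊗ t(k, k), k ⊗ m ⊗ q ⊕ k ⊗ m ⊗ q ⊕ k ⊗ q ⊗ q ⊕ k ⊗ q ⊗ q, t(k ⊕ m ⊕ q, t(m, k))) ⊕ t(k ⊗ k ⊗ m ⊗ m ⊗ m ⊗ q ⊗ t(q, k) ⊕ k ⊗ m ⊗ m ⊗ m ⊗ m ⊗ q ⊗ t(q, k), r(m ⊗ q ⊗ q ⊗ q, k ⊗ m, k ⊗ k ⊗ q)), k ⊗ t(m ⊕ m ⊕ m ⊕ m ⊕ r(k, k, q) ⊕ r(q, k, q), k ⊗ q ⊕ r(k, m, q) ⊕ t(m, m)), q)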